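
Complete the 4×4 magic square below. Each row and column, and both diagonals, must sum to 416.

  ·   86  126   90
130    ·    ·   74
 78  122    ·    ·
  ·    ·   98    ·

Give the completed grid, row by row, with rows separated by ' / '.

114 86 126 90 / 130 102 110 74 / 78 122 82 134 / 94 106 98 118

Row 1 needs 416; the known cells sum to 302, so (1,1) = 114.
Column 1 needs 416; the known cells sum to 322, so (4,1) = 94.
From anti-diagonal, 416 − (90 + 122 + 94) gives (2,3) = 110.
Using row 2: 130 + 110 + 74 + ? → (2,2) = 416 − 314 = 102.
Column 2 must total 416; the given cells sum to 310, so (4,2) = 106.
Column 3: 126 + 110 + 98 + ? = 416, so (3,3) = 82.
Main diagonal: 114 + 102 + 82 + ? = 416, so (4,4) = 118.
Row 3 needs 416; the known cells sum to 282, so (3,4) = 134.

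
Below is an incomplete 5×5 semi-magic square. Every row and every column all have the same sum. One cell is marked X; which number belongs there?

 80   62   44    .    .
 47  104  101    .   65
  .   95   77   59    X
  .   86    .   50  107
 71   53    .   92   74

56

Column 2 is complete and sums to 400; that is the magic constant.
Using row 2: 47 + 104 + 101 + 65 + ? → (2,4) = 400 − 317 = 83.
The remaining cell in row 5 is (5,3) = 400 − 290 = 110.
The remaining cell in column 3 is (4,3) = 400 − 332 = 68.
From column 4, 400 − (83 + 59 + 50 + 92) gives (1,4) = 116.
Row 1 needs 400; the known cells sum to 302, so (1,5) = 98.
Row 4 must total 400; the given cells sum to 311, so (4,1) = 89.
From column 1, 400 − (80 + 47 + 89 + 71) gives (3,1) = 113.
Column 5: 98 + 65 + 107 + 74 + ? = 400, so (3,5) = 56.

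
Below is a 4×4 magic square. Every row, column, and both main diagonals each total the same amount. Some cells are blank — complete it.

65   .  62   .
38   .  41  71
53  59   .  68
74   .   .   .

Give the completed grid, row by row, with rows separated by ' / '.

Column 1 is already complete: 65 + 38 + 53 + 74 = 230, so that is the magic constant.
Row 2 needs 230; the known cells sum to 150, so (2,2) = 80.
The remaining cell in row 3 is (3,3) = 230 − 180 = 50.
Column 3: 62 + 41 + 50 + ? = 230, so (4,3) = 77.
From main diagonal, 230 − (65 + 80 + 50) gives (4,4) = 35.
From anti-diagonal, 230 − (41 + 59 + 74) gives (1,4) = 56.
Row 1 must total 230; the given cells sum to 183, so (1,2) = 47.
Row 4 must total 230; the given cells sum to 186, so (4,2) = 44.

65 47 62 56 / 38 80 41 71 / 53 59 50 68 / 74 44 77 35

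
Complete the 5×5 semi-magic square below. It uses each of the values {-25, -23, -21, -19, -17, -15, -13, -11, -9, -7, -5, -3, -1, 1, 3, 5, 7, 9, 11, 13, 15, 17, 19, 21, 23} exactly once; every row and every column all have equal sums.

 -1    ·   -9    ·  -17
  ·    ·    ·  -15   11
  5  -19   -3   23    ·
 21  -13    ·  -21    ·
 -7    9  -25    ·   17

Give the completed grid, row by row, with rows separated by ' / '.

-1 15 -9 7 -17 / -23 3 19 -15 11 / 5 -19 -3 23 -11 / 21 -13 13 -21 -5 / -7 9 -25 1 17

The 25 entries sum to -25, so each line sums to -25/5 = -5.
The remaining cell in row 3 is (3,5) = -5 − 6 = -11.
Row 5: -7 + 9 + (-25) + 17 + ? = -5, so (5,4) = 1.
From column 1, -5 − (-1 + 5 + 21 + (-7)) gives (2,1) = -23.
Using column 4: -15 + 23 + (-21) + 1 + ? → (1,4) = -5 − (-12) = 7.
Column 5 needs -5; the known cells sum to 0, so (4,5) = -5.
Row 1 needs -5; the known cells sum to -20, so (1,2) = 15.
From row 4, -5 − (21 + (-13) + (-21) + (-5)) gives (4,3) = 13.
Column 2 must total -5; the given cells sum to -8, so (2,2) = 3.
The remaining cell in column 3 is (2,3) = -5 − (-24) = 19.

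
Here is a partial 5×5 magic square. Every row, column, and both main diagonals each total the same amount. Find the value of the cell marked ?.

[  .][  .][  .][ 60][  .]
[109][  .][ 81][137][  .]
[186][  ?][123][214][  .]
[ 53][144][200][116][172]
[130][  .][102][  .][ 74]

Row 4 is complete and sums to 685; that is the magic constant.
Column 1: 109 + 186 + 53 + 130 + ? = 685, so (1,1) = 207.
Using column 3: 81 + 123 + 200 + 102 + ? → (1,3) = 685 − 506 = 179.
Column 4 needs 685; the known cells sum to 527, so (5,4) = 158.
Main diagonal needs 685; the known cells sum to 520, so (2,2) = 165.
Using anti-diagonal: 137 + 123 + 144 + 130 + ? → (1,5) = 685 − 534 = 151.
From row 1, 685 − (207 + 179 + 60 + 151) gives (1,2) = 88.
The remaining cell in row 2 is (2,5) = 685 − 492 = 193.
Row 5 must total 685; the given cells sum to 464, so (5,2) = 221.
The remaining cell in column 2 is (3,2) = 685 − 618 = 67.

67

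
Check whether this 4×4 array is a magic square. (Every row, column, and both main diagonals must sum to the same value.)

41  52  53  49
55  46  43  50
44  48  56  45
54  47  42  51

Row 1: 41 + 52 + 53 + 49 = 195.
Row 2: 55 + 46 + 43 + 50 = 194.
Row 3: 44 + 48 + 56 + 45 = 193.
Row 4: 54 + 47 + 42 + 51 = 194.
Column 1: 41 + 55 + 44 + 54 = 194.
Column 2: 52 + 46 + 48 + 47 = 193.
Column 3: 53 + 43 + 56 + 42 = 194.
Column 4: 49 + 50 + 45 + 51 = 195.
Main diagonal: 41 + 46 + 56 + 51 = 194.
Anti-diagonal: 49 + 43 + 48 + 54 = 194.

No — column 1 sums to 194 but column 4 sums to 195.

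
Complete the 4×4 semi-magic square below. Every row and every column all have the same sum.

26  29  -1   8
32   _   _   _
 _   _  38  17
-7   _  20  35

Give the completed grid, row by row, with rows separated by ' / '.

26 29 -1 8 / 32 23 5 2 / 11 -4 38 17 / -7 14 20 35

Row 1 is already complete: 26 + 29 + -1 + 8 = 62, so that is the magic constant.
From row 4, 62 − (-7 + 20 + 35) gives (4,2) = 14.
The remaining cell in column 1 is (3,1) = 62 − 51 = 11.
Column 3: -1 + 38 + 20 + ? = 62, so (2,3) = 5.
The remaining cell in column 4 is (2,4) = 62 − 60 = 2.
Row 2 must total 62; the given cells sum to 39, so (2,2) = 23.
Using row 3: 11 + 38 + 17 + ? → (3,2) = 62 − 66 = -4.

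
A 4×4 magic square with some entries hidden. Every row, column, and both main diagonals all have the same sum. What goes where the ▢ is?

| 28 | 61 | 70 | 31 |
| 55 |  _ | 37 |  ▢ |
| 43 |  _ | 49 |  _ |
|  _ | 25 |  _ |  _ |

52

Row 1 is complete and sums to 190; that is the magic constant.
Column 1 needs 190; the known cells sum to 126, so (4,1) = 64.
From column 3, 190 − (70 + 37 + 49) gives (4,3) = 34.
The remaining cell in anti-diagonal is (3,2) = 190 − 132 = 58.
Using row 3: 43 + 58 + 49 + ? → (3,4) = 190 − 150 = 40.
Using row 4: 64 + 25 + 34 + ? → (4,4) = 190 − 123 = 67.
Column 2: 61 + 58 + 25 + ? = 190, so (2,2) = 46.
Column 4: 31 + 40 + 67 + ? = 190, so (2,4) = 52.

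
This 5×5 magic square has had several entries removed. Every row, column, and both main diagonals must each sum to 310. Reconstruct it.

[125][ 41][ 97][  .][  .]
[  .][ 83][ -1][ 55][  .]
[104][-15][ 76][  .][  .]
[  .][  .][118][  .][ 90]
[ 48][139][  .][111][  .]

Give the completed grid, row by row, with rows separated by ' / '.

Column 2 must total 310; the given cells sum to 248, so (4,2) = 62.
Column 3: 97 + (-1) + 76 + 118 + ? = 310, so (5,3) = 20.
Using anti-diagonal: 55 + 76 + 62 + 48 + ? → (1,5) = 310 − 241 = 69.
Row 1 must total 310; the given cells sum to 332, so (1,4) = -22.
Using row 5: 48 + 139 + 20 + 111 + ? → (5,5) = 310 − 318 = -8.
Main diagonal: 125 + 83 + 76 + (-8) + ? = 310, so (4,4) = 34.
The remaining cell in row 4 is (4,1) = 310 − 304 = 6.
Using column 1: 125 + 104 + 6 + 48 + ? → (2,1) = 310 − 283 = 27.
Column 4 needs 310; the known cells sum to 178, so (3,4) = 132.
From row 2, 310 − (27 + 83 + (-1) + 55) gives (2,5) = 146.
Row 3: 104 + (-15) + 76 + 132 + ? = 310, so (3,5) = 13.

125 41 97 -22 69 / 27 83 -1 55 146 / 104 -15 76 132 13 / 6 62 118 34 90 / 48 139 20 111 -8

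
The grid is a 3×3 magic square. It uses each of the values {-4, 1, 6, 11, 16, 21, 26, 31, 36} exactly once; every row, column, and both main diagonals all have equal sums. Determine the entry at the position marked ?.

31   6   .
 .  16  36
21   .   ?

1

The 9 entries sum to 144, so each line sums to 144/3 = 48.
Row 1 needs 48; the known cells sum to 37, so (1,3) = 11.
Row 2: 16 + 36 + ? = 48, so (2,1) = -4.
Column 2: 6 + 16 + ? = 48, so (3,2) = 26.
Column 3 must total 48; the given cells sum to 47, so (3,3) = 1.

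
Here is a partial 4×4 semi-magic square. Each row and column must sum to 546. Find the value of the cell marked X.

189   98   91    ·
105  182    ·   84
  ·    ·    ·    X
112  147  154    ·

The remaining cell in row 1 is (1,4) = 546 − 378 = 168.
Row 2 must total 546; the given cells sum to 371, so (2,3) = 175.
Row 4: 112 + 147 + 154 + ? = 546, so (4,4) = 133.
The remaining cell in column 1 is (3,1) = 546 − 406 = 140.
From column 2, 546 − (98 + 182 + 147) gives (3,2) = 119.
Column 3 needs 546; the known cells sum to 420, so (3,3) = 126.
Column 4: 168 + 84 + 133 + ? = 546, so (3,4) = 161.

161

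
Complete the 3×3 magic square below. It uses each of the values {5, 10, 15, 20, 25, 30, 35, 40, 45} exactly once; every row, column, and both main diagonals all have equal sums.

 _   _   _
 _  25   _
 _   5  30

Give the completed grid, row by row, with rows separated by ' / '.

The 9 entries sum to 225, so each line sums to 225/3 = 75.
Row 3: 5 + 30 + ? = 75, so (3,1) = 40.
Using column 2: 25 + 5 + ? → (1,2) = 75 − 30 = 45.
Main diagonal needs 75; the known cells sum to 55, so (1,1) = 20.
The remaining cell in anti-diagonal is (1,3) = 75 − 65 = 10.
From column 1, 75 − (20 + 40) gives (2,1) = 15.
The remaining cell in column 3 is (2,3) = 75 − 40 = 35.

20 45 10 / 15 25 35 / 40 5 30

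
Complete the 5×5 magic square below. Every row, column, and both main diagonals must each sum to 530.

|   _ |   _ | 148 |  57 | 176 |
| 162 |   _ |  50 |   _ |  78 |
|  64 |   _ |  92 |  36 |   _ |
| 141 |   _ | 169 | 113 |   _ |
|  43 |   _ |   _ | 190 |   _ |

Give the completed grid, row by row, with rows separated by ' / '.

120 29 148 57 176 / 162 106 50 134 78 / 64 183 92 36 155 / 141 85 169 113 22 / 43 127 71 190 99

Column 1 must total 530; the given cells sum to 410, so (1,1) = 120.
Column 3 needs 530; the known cells sum to 459, so (5,3) = 71.
Using column 4: 57 + 36 + 113 + 190 + ? → (2,4) = 530 − 396 = 134.
From anti-diagonal, 530 − (176 + 134 + 92 + 43) gives (4,2) = 85.
The remaining cell in row 1 is (1,2) = 530 − 501 = 29.
From row 2, 530 − (162 + 50 + 134 + 78) gives (2,2) = 106.
The remaining cell in row 4 is (4,5) = 530 − 508 = 22.
Using main diagonal: 120 + 106 + 92 + 113 + ? → (5,5) = 530 − 431 = 99.
Row 5 must total 530; the given cells sum to 403, so (5,2) = 127.
From column 2, 530 − (29 + 106 + 85 + 127) gives (3,2) = 183.
From column 5, 530 − (176 + 78 + 22 + 99) gives (3,5) = 155.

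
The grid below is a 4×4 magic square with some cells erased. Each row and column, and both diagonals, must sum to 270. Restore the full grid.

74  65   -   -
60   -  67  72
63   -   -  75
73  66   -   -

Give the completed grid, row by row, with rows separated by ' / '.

Row 2 needs 270; the known cells sum to 199, so (2,2) = 71.
The remaining cell in column 2 is (3,2) = 270 − 202 = 68.
Using anti-diagonal: 67 + 68 + 73 + ? → (1,4) = 270 − 208 = 62.
Using row 1: 74 + 65 + 62 + ? → (1,3) = 270 − 201 = 69.
The remaining cell in row 3 is (3,3) = 270 − 206 = 64.
Column 3 needs 270; the known cells sum to 200, so (4,3) = 70.
From column 4, 270 − (62 + 72 + 75) gives (4,4) = 61.

74 65 69 62 / 60 71 67 72 / 63 68 64 75 / 73 66 70 61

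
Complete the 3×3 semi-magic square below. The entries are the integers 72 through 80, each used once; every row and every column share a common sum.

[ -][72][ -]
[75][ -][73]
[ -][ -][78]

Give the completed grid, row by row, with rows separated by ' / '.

The entries are 72 through 80, which sum to 684, so each line sums to 684/3 = 228.
Row 2: 75 + 73 + ? = 228, so (2,2) = 80.
Column 2 must total 228; the given cells sum to 152, so (3,2) = 76.
Using column 3: 73 + 78 + ? → (1,3) = 228 − 151 = 77.
Row 1: 72 + 77 + ? = 228, so (1,1) = 79.
From row 3, 228 − (76 + 78) gives (3,1) = 74.

79 72 77 / 75 80 73 / 74 76 78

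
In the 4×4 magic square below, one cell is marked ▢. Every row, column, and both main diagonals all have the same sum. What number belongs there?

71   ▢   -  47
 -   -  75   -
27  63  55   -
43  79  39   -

51

Anti-diagonal is complete and sums to 228; that is the magic constant.
Row 3 needs 228; the known cells sum to 145, so (3,4) = 83.
Row 4 must total 228; the given cells sum to 161, so (4,4) = 67.
The remaining cell in column 1 is (2,1) = 228 − 141 = 87.
Column 3: 75 + 55 + 39 + ? = 228, so (1,3) = 59.
Column 4 must total 228; the given cells sum to 197, so (2,4) = 31.
From main diagonal, 228 − (71 + 55 + 67) gives (2,2) = 35.
The remaining cell in row 1 is (1,2) = 228 − 177 = 51.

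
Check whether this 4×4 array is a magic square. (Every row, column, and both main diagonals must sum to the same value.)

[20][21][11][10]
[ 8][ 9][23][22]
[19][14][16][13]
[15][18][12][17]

Row 1: 20 + 21 + 11 + 10 = 62.
Row 2: 8 + 9 + 23 + 22 = 62.
Row 3: 19 + 14 + 16 + 13 = 62.
Row 4: 15 + 18 + 12 + 17 = 62.
Column 1: 20 + 8 + 19 + 15 = 62.
Column 2: 21 + 9 + 14 + 18 = 62.
Column 3: 11 + 23 + 16 + 12 = 62.
Column 4: 10 + 22 + 13 + 17 = 62.
Main diagonal: 20 + 9 + 16 + 17 = 62.
Anti-diagonal: 10 + 23 + 14 + 15 = 62.
All lines sum to 62.

Yes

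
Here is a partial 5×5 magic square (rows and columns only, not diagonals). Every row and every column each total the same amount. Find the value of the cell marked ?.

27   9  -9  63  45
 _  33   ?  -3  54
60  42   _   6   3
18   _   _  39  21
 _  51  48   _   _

Row 1 is complete and sums to 135; that is the magic constant.
Row 3: 60 + 42 + 6 + 3 + ? = 135, so (3,3) = 24.
Column 2 needs 135; the known cells sum to 135, so (4,2) = 0.
Using column 4: 63 + (-3) + 6 + 39 + ? → (5,4) = 135 − 105 = 30.
From column 5, 135 − (45 + 54 + 3 + 21) gives (5,5) = 12.
From row 4, 135 − (18 + 0 + 39 + 21) gives (4,3) = 57.
The remaining cell in row 5 is (5,1) = 135 − 141 = -6.
Using column 1: 27 + 60 + 18 + (-6) + ? → (2,1) = 135 − 99 = 36.
Using column 3: -9 + 24 + 57 + 48 + ? → (2,3) = 135 − 120 = 15.

15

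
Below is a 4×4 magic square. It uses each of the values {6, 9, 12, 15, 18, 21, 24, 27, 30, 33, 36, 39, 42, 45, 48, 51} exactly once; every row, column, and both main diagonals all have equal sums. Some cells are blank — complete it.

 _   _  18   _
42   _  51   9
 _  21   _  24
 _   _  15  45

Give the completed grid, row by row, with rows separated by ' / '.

The 16 entries sum to 456, so each line sums to 456/4 = 114.
Row 2 must total 114; the given cells sum to 102, so (2,2) = 12.
Column 3 needs 114; the known cells sum to 84, so (3,3) = 30.
The remaining cell in column 4 is (1,4) = 114 − 78 = 36.
Using main diagonal: 12 + 30 + 45 + ? → (1,1) = 114 − 87 = 27.
Anti-diagonal needs 114; the known cells sum to 108, so (4,1) = 6.
Using row 1: 27 + 18 + 36 + ? → (1,2) = 114 − 81 = 33.
Row 3: 21 + 30 + 24 + ? = 114, so (3,1) = 39.
From row 4, 114 − (6 + 15 + 45) gives (4,2) = 48.

27 33 18 36 / 42 12 51 9 / 39 21 30 24 / 6 48 15 45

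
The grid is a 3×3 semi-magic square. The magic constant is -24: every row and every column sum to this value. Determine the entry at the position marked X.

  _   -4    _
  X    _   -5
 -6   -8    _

-7

Using row 3: -6 + (-8) + ? → (3,3) = -24 − (-14) = -10.
Column 2: -4 + (-8) + ? = -24, so (2,2) = -12.
From column 3, -24 − (-5 + (-10)) gives (1,3) = -9.
From row 1, -24 − (-4 + (-9)) gives (1,1) = -11.
Row 2 needs -24; the known cells sum to -17, so (2,1) = -7.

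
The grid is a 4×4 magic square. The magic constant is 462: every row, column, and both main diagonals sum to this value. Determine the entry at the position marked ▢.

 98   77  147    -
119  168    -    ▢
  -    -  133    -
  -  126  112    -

105

Row 1 must total 462; the given cells sum to 322, so (1,4) = 140.
Using column 2: 77 + 168 + 126 + ? → (3,2) = 462 − 371 = 91.
From column 3, 462 − (147 + 133 + 112) gives (2,3) = 70.
Using main diagonal: 98 + 168 + 133 + ? → (4,4) = 462 − 399 = 63.
Anti-diagonal must total 462; the given cells sum to 301, so (4,1) = 161.
Row 2 needs 462; the known cells sum to 357, so (2,4) = 105.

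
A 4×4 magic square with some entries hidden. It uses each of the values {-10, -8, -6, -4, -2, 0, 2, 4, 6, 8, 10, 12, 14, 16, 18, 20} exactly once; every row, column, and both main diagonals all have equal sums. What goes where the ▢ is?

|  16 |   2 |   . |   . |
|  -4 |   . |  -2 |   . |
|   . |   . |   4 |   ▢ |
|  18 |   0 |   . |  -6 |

14

The 16 entries sum to 80, so each line sums to 80/4 = 20.
From row 4, 20 − (18 + 0 + (-6)) gives (4,3) = 8.
Using column 1: 16 + (-4) + 18 + ? → (3,1) = 20 − 30 = -10.
Column 3 needs 20; the known cells sum to 10, so (1,3) = 10.
From main diagonal, 20 − (16 + 4 + (-6)) gives (2,2) = 6.
From row 1, 20 − (16 + 2 + 10) gives (1,4) = -8.
Row 2 needs 20; the known cells sum to 0, so (2,4) = 20.
The remaining cell in column 2 is (3,2) = 20 − 8 = 12.
Column 4 must total 20; the given cells sum to 6, so (3,4) = 14.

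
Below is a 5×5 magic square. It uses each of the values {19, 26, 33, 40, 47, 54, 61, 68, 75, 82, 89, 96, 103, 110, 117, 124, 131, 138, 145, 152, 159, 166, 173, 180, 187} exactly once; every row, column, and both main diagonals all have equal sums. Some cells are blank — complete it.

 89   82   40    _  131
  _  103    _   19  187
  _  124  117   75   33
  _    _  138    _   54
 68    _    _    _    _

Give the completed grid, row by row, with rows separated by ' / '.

89 82 40 173 131 / 145 103 61 19 187 / 166 124 117 75 33 / 47 180 138 96 54 / 68 26 159 152 110

The 25 entries sum to 2575, so each line sums to 2575/5 = 515.
Row 1 must total 515; the given cells sum to 342, so (1,4) = 173.
From row 3, 515 − (124 + 117 + 75 + 33) gives (3,1) = 166.
From column 5, 515 − (131 + 187 + 33 + 54) gives (5,5) = 110.
From main diagonal, 515 − (89 + 103 + 117 + 110) gives (4,4) = 96.
The remaining cell in anti-diagonal is (4,2) = 515 − 335 = 180.
Using row 4: 180 + 138 + 96 + 54 + ? → (4,1) = 515 − 468 = 47.
Column 1: 89 + 166 + 47 + 68 + ? = 515, so (2,1) = 145.
From column 2, 515 − (82 + 103 + 124 + 180) gives (5,2) = 26.
The remaining cell in column 4 is (5,4) = 515 − 363 = 152.
Row 2 needs 515; the known cells sum to 454, so (2,3) = 61.
The remaining cell in row 5 is (5,3) = 515 − 356 = 159.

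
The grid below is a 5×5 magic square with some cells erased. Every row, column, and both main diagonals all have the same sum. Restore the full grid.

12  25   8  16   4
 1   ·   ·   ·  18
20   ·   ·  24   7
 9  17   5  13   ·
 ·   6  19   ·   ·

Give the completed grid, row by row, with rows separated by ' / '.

12 25 8 16 4 / 1 14 22 10 18 / 20 3 11 24 7 / 9 17 5 13 21 / 23 6 19 2 15

Row 1 is already complete: 12 + 25 + 8 + 16 + 4 = 65, so that is the magic constant.
The remaining cell in row 4 is (4,5) = 65 − 44 = 21.
Using column 1: 12 + 1 + 20 + 9 + ? → (5,1) = 65 − 42 = 23.
Column 5: 4 + 18 + 7 + 21 + ? = 65, so (5,5) = 15.
From row 5, 65 − (23 + 6 + 19 + 15) gives (5,4) = 2.
Column 4: 16 + 24 + 13 + 2 + ? = 65, so (2,4) = 10.
From anti-diagonal, 65 − (4 + 10 + 17 + 23) gives (3,3) = 11.
From row 3, 65 − (20 + 11 + 24 + 7) gives (3,2) = 3.
Column 2 must total 65; the given cells sum to 51, so (2,2) = 14.
The remaining cell in column 3 is (2,3) = 65 − 43 = 22.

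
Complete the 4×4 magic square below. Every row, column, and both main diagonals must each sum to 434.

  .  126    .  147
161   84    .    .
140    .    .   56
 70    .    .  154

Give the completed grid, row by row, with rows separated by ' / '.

63 126 98 147 / 161 84 112 77 / 140 105 133 56 / 70 119 91 154

Column 1 must total 434; the given cells sum to 371, so (1,1) = 63.
Column 4: 147 + 56 + 154 + ? = 434, so (2,4) = 77.
Main diagonal needs 434; the known cells sum to 301, so (3,3) = 133.
Row 1 needs 434; the known cells sum to 336, so (1,3) = 98.
Row 2: 161 + 84 + 77 + ? = 434, so (2,3) = 112.
Row 3 needs 434; the known cells sum to 329, so (3,2) = 105.
The remaining cell in column 2 is (4,2) = 434 − 315 = 119.
The remaining cell in column 3 is (4,3) = 434 − 343 = 91.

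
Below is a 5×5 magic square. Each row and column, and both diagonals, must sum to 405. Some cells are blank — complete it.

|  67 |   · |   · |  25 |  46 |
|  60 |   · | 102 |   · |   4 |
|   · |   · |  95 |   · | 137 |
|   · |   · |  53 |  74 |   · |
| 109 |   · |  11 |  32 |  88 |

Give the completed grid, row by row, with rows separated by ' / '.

67 123 144 25 46 / 60 81 102 158 4 / 18 39 95 116 137 / 151 -3 53 74 130 / 109 165 11 32 88

Using row 5: 109 + 11 + 32 + 88 + ? → (5,2) = 405 − 240 = 165.
The remaining cell in column 3 is (1,3) = 405 − 261 = 144.
From column 5, 405 − (46 + 4 + 137 + 88) gives (4,5) = 130.
Main diagonal must total 405; the given cells sum to 324, so (2,2) = 81.
Using row 1: 67 + 144 + 25 + 46 + ? → (1,2) = 405 − 282 = 123.
Row 2 needs 405; the known cells sum to 247, so (2,4) = 158.
Column 4: 25 + 158 + 74 + 32 + ? = 405, so (3,4) = 116.
Using anti-diagonal: 46 + 158 + 95 + 109 + ? → (4,2) = 405 − 408 = -3.
The remaining cell in row 4 is (4,1) = 405 − 254 = 151.
Column 1 must total 405; the given cells sum to 387, so (3,1) = 18.
Using column 2: 123 + 81 + (-3) + 165 + ? → (3,2) = 405 − 366 = 39.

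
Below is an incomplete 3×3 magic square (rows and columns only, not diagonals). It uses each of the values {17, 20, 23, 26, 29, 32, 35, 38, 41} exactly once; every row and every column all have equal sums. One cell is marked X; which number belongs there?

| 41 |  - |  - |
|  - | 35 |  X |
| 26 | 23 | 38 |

32

The 9 entries sum to 261, so each line sums to 261/3 = 87.
Using column 1: 41 + 26 + ? → (2,1) = 87 − 67 = 20.
From column 2, 87 − (35 + 23) gives (1,2) = 29.
Using row 1: 41 + 29 + ? → (1,3) = 87 − 70 = 17.
Row 2: 20 + 35 + ? = 87, so (2,3) = 32.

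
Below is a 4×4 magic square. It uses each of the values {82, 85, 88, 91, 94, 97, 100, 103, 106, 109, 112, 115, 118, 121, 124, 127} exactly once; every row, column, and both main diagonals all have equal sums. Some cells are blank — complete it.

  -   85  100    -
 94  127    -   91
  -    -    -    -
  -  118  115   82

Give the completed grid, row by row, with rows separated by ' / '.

The 16 entries sum to 1672, so each line sums to 1672/4 = 418.
Row 2 must total 418; the given cells sum to 312, so (2,3) = 106.
Row 4 must total 418; the given cells sum to 315, so (4,1) = 103.
Column 2 needs 418; the known cells sum to 330, so (3,2) = 88.
Using column 3: 100 + 106 + 115 + ? → (3,3) = 418 − 321 = 97.
Main diagonal needs 418; the known cells sum to 306, so (1,1) = 112.
Using anti-diagonal: 106 + 88 + 103 + ? → (1,4) = 418 − 297 = 121.
Using column 1: 112 + 94 + 103 + ? → (3,1) = 418 − 309 = 109.
The remaining cell in column 4 is (3,4) = 418 − 294 = 124.

112 85 100 121 / 94 127 106 91 / 109 88 97 124 / 103 118 115 82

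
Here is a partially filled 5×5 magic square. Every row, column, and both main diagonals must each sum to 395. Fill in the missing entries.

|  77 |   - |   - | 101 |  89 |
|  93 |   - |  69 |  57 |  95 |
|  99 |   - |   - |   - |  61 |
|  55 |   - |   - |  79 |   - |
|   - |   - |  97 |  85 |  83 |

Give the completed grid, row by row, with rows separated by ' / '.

77 65 63 101 89 / 93 81 69 57 95 / 99 87 75 73 61 / 55 103 91 79 67 / 71 59 97 85 83

Using row 2: 93 + 69 + 57 + 95 + ? → (2,2) = 395 − 314 = 81.
The remaining cell in column 1 is (5,1) = 395 − 324 = 71.
From column 4, 395 − (101 + 57 + 79 + 85) gives (3,4) = 73.
Column 5: 89 + 95 + 61 + 83 + ? = 395, so (4,5) = 67.
Main diagonal: 77 + 81 + 79 + 83 + ? = 395, so (3,3) = 75.
Anti-diagonal must total 395; the given cells sum to 292, so (4,2) = 103.
Row 3: 99 + 75 + 73 + 61 + ? = 395, so (3,2) = 87.
Row 4 must total 395; the given cells sum to 304, so (4,3) = 91.
Row 5 needs 395; the known cells sum to 336, so (5,2) = 59.
Column 2 needs 395; the known cells sum to 330, so (1,2) = 65.
Using column 3: 69 + 75 + 91 + 97 + ? → (1,3) = 395 − 332 = 63.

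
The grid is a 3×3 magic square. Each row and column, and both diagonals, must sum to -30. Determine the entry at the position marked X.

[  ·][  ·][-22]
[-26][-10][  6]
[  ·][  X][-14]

-18

From main diagonal, -30 − (-10 + (-14)) gives (1,1) = -6.
Anti-diagonal needs -30; the known cells sum to -32, so (3,1) = 2.
Row 1 needs -30; the known cells sum to -28, so (1,2) = -2.
Using row 3: 2 + (-14) + ? → (3,2) = -30 − (-12) = -18.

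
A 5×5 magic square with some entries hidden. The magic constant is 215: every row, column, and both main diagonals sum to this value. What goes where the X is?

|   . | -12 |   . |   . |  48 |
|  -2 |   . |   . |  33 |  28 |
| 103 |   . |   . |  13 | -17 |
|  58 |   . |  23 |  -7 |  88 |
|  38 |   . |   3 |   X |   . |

Using row 4: 58 + 23 + (-7) + 88 + ? → (4,2) = 215 − 162 = 53.
Column 1 must total 215; the given cells sum to 197, so (1,1) = 18.
Using column 5: 48 + 28 + (-17) + 88 + ? → (5,5) = 215 − 147 = 68.
Using anti-diagonal: 48 + 33 + 53 + 38 + ? → (3,3) = 215 − 172 = 43.
The remaining cell in row 3 is (3,2) = 215 − 142 = 73.
Main diagonal: 18 + 43 + (-7) + 68 + ? = 215, so (2,2) = 93.
From row 2, 215 − (-2 + 93 + 33 + 28) gives (2,3) = 63.
Column 2: -12 + 93 + 73 + 53 + ? = 215, so (5,2) = 8.
From column 3, 215 − (63 + 43 + 23 + 3) gives (1,3) = 83.
Row 1: 18 + (-12) + 83 + 48 + ? = 215, so (1,4) = 78.
Using row 5: 38 + 8 + 3 + 68 + ? → (5,4) = 215 − 117 = 98.

98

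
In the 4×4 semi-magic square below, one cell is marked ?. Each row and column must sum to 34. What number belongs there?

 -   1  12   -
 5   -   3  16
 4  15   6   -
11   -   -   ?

2

Row 2 must total 34; the given cells sum to 24, so (2,2) = 10.
Row 3: 4 + 15 + 6 + ? = 34, so (3,4) = 9.
From column 1, 34 − (5 + 4 + 11) gives (1,1) = 14.
Column 2 must total 34; the given cells sum to 26, so (4,2) = 8.
Column 3 needs 34; the known cells sum to 21, so (4,3) = 13.
Row 1: 14 + 1 + 12 + ? = 34, so (1,4) = 7.
From row 4, 34 − (11 + 8 + 13) gives (4,4) = 2.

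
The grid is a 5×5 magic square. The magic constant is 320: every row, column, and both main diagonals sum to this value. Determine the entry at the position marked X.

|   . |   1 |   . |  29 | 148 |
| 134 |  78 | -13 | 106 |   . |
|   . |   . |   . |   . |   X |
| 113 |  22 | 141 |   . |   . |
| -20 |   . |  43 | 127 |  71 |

Row 2 needs 320; the known cells sum to 305, so (2,5) = 15.
Using row 5: -20 + 43 + 127 + 71 + ? → (5,2) = 320 − 221 = 99.
Column 2: 1 + 78 + 22 + 99 + ? = 320, so (3,2) = 120.
From anti-diagonal, 320 − (148 + 106 + 22 + (-20)) gives (3,3) = 64.
From column 3, 320 − (-13 + 64 + 141 + 43) gives (1,3) = 85.
Row 1 needs 320; the known cells sum to 263, so (1,1) = 57.
Column 1 must total 320; the given cells sum to 284, so (3,1) = 36.
Main diagonal must total 320; the given cells sum to 270, so (4,4) = 50.
Using row 4: 113 + 22 + 141 + 50 + ? → (4,5) = 320 − 326 = -6.
Using column 4: 29 + 106 + 50 + 127 + ? → (3,4) = 320 − 312 = 8.
The remaining cell in column 5 is (3,5) = 320 − 228 = 92.

92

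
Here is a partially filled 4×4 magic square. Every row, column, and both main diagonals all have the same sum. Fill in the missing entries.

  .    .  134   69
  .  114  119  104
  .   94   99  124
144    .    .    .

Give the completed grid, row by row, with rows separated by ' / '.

84 139 134 69 / 89 114 119 104 / 109 94 99 124 / 144 79 74 129

Anti-diagonal is already complete: 69 + 119 + 94 + 144 = 426, so that is the magic constant.
From row 2, 426 − (114 + 119 + 104) gives (2,1) = 89.
Row 3: 94 + 99 + 124 + ? = 426, so (3,1) = 109.
Column 1 needs 426; the known cells sum to 342, so (1,1) = 84.
The remaining cell in column 3 is (4,3) = 426 − 352 = 74.
The remaining cell in column 4 is (4,4) = 426 − 297 = 129.
The remaining cell in row 1 is (1,2) = 426 − 287 = 139.
Using row 4: 144 + 74 + 129 + ? → (4,2) = 426 − 347 = 79.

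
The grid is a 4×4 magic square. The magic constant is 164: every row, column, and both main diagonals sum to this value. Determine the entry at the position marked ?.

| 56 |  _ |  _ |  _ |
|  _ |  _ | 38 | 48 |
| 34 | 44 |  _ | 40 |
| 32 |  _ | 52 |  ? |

26

From row 3, 164 − (34 + 44 + 40) gives (3,3) = 46.
Column 1: 56 + 34 + 32 + ? = 164, so (2,1) = 42.
Column 3 needs 164; the known cells sum to 136, so (1,3) = 28.
Anti-diagonal needs 164; the known cells sum to 114, so (1,4) = 50.
The remaining cell in row 1 is (1,2) = 164 − 134 = 30.
Row 2 needs 164; the known cells sum to 128, so (2,2) = 36.
Using column 2: 30 + 36 + 44 + ? → (4,2) = 164 − 110 = 54.
Column 4: 50 + 48 + 40 + ? = 164, so (4,4) = 26.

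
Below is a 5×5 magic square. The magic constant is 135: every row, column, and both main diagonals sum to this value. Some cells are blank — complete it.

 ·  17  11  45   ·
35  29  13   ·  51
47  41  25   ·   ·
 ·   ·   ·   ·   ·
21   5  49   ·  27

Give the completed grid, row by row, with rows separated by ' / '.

From row 2, 135 − (35 + 29 + 13 + 51) gives (2,4) = 7.
From row 5, 135 − (21 + 5 + 49 + 27) gives (5,4) = 33.
The remaining cell in column 2 is (4,2) = 135 − 92 = 43.
Column 3: 11 + 13 + 25 + 49 + ? = 135, so (4,3) = 37.
Using anti-diagonal: 7 + 25 + 43 + 21 + ? → (1,5) = 135 − 96 = 39.
Row 1: 17 + 11 + 45 + 39 + ? = 135, so (1,1) = 23.
Using column 1: 23 + 35 + 47 + 21 + ? → (4,1) = 135 − 126 = 9.
From main diagonal, 135 − (23 + 29 + 25 + 27) gives (4,4) = 31.
Row 4 must total 135; the given cells sum to 120, so (4,5) = 15.
Column 4 must total 135; the given cells sum to 116, so (3,4) = 19.
From column 5, 135 − (39 + 51 + 15 + 27) gives (3,5) = 3.

23 17 11 45 39 / 35 29 13 7 51 / 47 41 25 19 3 / 9 43 37 31 15 / 21 5 49 33 27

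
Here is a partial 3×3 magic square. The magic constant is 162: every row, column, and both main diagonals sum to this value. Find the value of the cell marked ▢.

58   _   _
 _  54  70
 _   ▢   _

Row 2 needs 162; the known cells sum to 124, so (2,1) = 38.
Column 1: 58 + 38 + ? = 162, so (3,1) = 66.
Main diagonal needs 162; the known cells sum to 112, so (3,3) = 50.
Using anti-diagonal: 54 + 66 + ? → (1,3) = 162 − 120 = 42.
Row 1: 58 + 42 + ? = 162, so (1,2) = 62.
Row 3 needs 162; the known cells sum to 116, so (3,2) = 46.

46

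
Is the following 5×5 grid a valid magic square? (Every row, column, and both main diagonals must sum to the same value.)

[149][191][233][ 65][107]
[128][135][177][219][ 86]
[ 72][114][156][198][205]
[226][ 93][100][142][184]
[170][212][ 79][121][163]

Row 1: 149 + 191 + 233 + 65 + 107 = 745.
Row 2: 128 + 135 + 177 + 219 + 86 = 745.
Row 3: 72 + 114 + 156 + 198 + 205 = 745.
Row 4: 226 + 93 + 100 + 142 + 184 = 745.
Row 5: 170 + 212 + 79 + 121 + 163 = 745.
Column 1: 149 + 128 + 72 + 226 + 170 = 745.
Column 2: 191 + 135 + 114 + 93 + 212 = 745.
Column 3: 233 + 177 + 156 + 100 + 79 = 745.
Column 4: 65 + 219 + 198 + 142 + 121 = 745.
Column 5: 107 + 86 + 205 + 184 + 163 = 745.
Main diagonal: 149 + 135 + 156 + 142 + 163 = 745.
Anti-diagonal: 107 + 219 + 156 + 93 + 170 = 745.
All lines sum to 745.

Yes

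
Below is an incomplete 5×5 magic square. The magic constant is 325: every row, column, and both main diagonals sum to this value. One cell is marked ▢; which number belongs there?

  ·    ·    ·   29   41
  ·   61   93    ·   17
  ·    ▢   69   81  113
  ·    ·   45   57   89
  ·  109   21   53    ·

Column 3 must total 325; the given cells sum to 228, so (1,3) = 97.
From column 4, 325 − (29 + 81 + 57 + 53) gives (2,4) = 105.
Column 5 needs 325; the known cells sum to 260, so (5,5) = 65.
From main diagonal, 325 − (61 + 69 + 57 + 65) gives (1,1) = 73.
From row 1, 325 − (73 + 97 + 29 + 41) gives (1,2) = 85.
Row 2: 61 + 93 + 105 + 17 + ? = 325, so (2,1) = 49.
From row 5, 325 − (109 + 21 + 53 + 65) gives (5,1) = 77.
Anti-diagonal: 41 + 105 + 69 + 77 + ? = 325, so (4,2) = 33.
Row 4: 33 + 45 + 57 + 89 + ? = 325, so (4,1) = 101.
Column 1: 73 + 49 + 101 + 77 + ? = 325, so (3,1) = 25.
Column 2 must total 325; the given cells sum to 288, so (3,2) = 37.

37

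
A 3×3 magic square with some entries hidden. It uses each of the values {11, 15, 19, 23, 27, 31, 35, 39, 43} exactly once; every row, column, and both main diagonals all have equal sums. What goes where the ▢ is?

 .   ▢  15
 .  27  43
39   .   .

35

The 9 entries sum to 243, so each line sums to 243/3 = 81.
Using row 2: 27 + 43 + ? → (2,1) = 81 − 70 = 11.
Column 1: 11 + 39 + ? = 81, so (1,1) = 31.
From column 3, 81 − (15 + 43) gives (3,3) = 23.
The remaining cell in row 1 is (1,2) = 81 − 46 = 35.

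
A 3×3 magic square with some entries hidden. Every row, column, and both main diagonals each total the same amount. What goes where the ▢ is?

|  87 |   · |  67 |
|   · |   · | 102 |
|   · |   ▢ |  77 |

Column 3 is complete and sums to 246; that is the magic constant.
Using row 1: 87 + 67 + ? → (1,2) = 246 − 154 = 92.
Main diagonal: 87 + 77 + ? = 246, so (2,2) = 82.
Using anti-diagonal: 67 + 82 + ? → (3,1) = 246 − 149 = 97.
Row 2 must total 246; the given cells sum to 184, so (2,1) = 62.
Using row 3: 97 + 77 + ? → (3,2) = 246 − 174 = 72.

72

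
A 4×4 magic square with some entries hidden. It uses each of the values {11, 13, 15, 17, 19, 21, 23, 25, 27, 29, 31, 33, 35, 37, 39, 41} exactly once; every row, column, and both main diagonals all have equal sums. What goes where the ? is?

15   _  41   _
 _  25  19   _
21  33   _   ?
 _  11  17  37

23

The 16 entries sum to 416, so each line sums to 416/4 = 104.
Using row 4: 11 + 17 + 37 + ? → (4,1) = 104 − 65 = 39.
Using column 1: 15 + 21 + 39 + ? → (2,1) = 104 − 75 = 29.
Column 2 must total 104; the given cells sum to 69, so (1,2) = 35.
Column 3 needs 104; the known cells sum to 77, so (3,3) = 27.
Anti-diagonal: 19 + 33 + 39 + ? = 104, so (1,4) = 13.
From row 2, 104 − (29 + 25 + 19) gives (2,4) = 31.
Row 3 needs 104; the known cells sum to 81, so (3,4) = 23.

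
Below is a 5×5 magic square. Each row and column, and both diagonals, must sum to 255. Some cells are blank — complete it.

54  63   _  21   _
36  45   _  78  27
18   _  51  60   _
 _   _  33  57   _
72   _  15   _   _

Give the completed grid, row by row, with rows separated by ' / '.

54 63 87 21 30 / 36 45 69 78 27 / 18 42 51 60 84 / 75 24 33 57 66 / 72 81 15 39 48

The remaining cell in row 2 is (2,3) = 255 − 186 = 69.
Using column 1: 54 + 36 + 18 + 72 + ? → (4,1) = 255 − 180 = 75.
Column 3 must total 255; the given cells sum to 168, so (1,3) = 87.
From column 4, 255 − (21 + 78 + 60 + 57) gives (5,4) = 39.
The remaining cell in main diagonal is (5,5) = 255 − 207 = 48.
Row 1 must total 255; the given cells sum to 225, so (1,5) = 30.
Row 5: 72 + 15 + 39 + 48 + ? = 255, so (5,2) = 81.
Anti-diagonal: 30 + 78 + 51 + 72 + ? = 255, so (4,2) = 24.
Using row 4: 75 + 24 + 33 + 57 + ? → (4,5) = 255 − 189 = 66.
Column 2 needs 255; the known cells sum to 213, so (3,2) = 42.
Using column 5: 30 + 27 + 66 + 48 + ? → (3,5) = 255 − 171 = 84.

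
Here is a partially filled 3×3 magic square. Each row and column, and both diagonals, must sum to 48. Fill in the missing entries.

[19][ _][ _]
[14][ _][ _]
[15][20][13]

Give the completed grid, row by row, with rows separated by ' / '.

19 12 17 / 14 16 18 / 15 20 13

The remaining cell in main diagonal is (2,2) = 48 − 32 = 16.
Anti-diagonal must total 48; the given cells sum to 31, so (1,3) = 17.
Row 1 needs 48; the known cells sum to 36, so (1,2) = 12.
The remaining cell in row 2 is (2,3) = 48 − 30 = 18.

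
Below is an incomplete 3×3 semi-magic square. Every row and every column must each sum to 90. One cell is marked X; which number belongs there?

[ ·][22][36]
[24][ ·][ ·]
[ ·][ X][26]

Row 1: 22 + 36 + ? = 90, so (1,1) = 32.
Column 1: 32 + 24 + ? = 90, so (3,1) = 34.
Column 3 must total 90; the given cells sum to 62, so (2,3) = 28.
Row 2: 24 + 28 + ? = 90, so (2,2) = 38.
Row 3 needs 90; the known cells sum to 60, so (3,2) = 30.

30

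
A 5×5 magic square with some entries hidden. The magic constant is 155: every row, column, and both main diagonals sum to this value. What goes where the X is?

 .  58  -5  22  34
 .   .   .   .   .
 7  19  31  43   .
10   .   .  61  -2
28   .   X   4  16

67

Row 1 must total 155; the given cells sum to 109, so (1,1) = 46.
Row 3: 7 + 19 + 31 + 43 + ? = 155, so (3,5) = 55.
Column 1: 46 + 7 + 10 + 28 + ? = 155, so (2,1) = 64.
Column 4: 22 + 43 + 61 + 4 + ? = 155, so (2,4) = 25.
Column 5: 34 + 55 + (-2) + 16 + ? = 155, so (2,5) = 52.
The remaining cell in main diagonal is (2,2) = 155 − 154 = 1.
Using anti-diagonal: 34 + 25 + 31 + 28 + ? → (4,2) = 155 − 118 = 37.
From row 2, 155 − (64 + 1 + 25 + 52) gives (2,3) = 13.
Row 4 needs 155; the known cells sum to 106, so (4,3) = 49.
Column 2: 58 + 1 + 19 + 37 + ? = 155, so (5,2) = 40.
From column 3, 155 − (-5 + 13 + 31 + 49) gives (5,3) = 67.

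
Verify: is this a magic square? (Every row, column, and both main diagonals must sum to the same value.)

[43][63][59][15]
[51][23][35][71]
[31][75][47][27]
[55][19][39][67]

Row 1: 43 + 63 + 59 + 15 = 180.
Row 2: 51 + 23 + 35 + 71 = 180.
Row 3: 31 + 75 + 47 + 27 = 180.
Row 4: 55 + 19 + 39 + 67 = 180.
Column 1: 43 + 51 + 31 + 55 = 180.
Column 2: 63 + 23 + 75 + 19 = 180.
Column 3: 59 + 35 + 47 + 39 = 180.
Column 4: 15 + 71 + 27 + 67 = 180.
Main diagonal: 43 + 23 + 47 + 67 = 180.
Anti-diagonal: 15 + 35 + 75 + 55 = 180.
All lines sum to 180.

Yes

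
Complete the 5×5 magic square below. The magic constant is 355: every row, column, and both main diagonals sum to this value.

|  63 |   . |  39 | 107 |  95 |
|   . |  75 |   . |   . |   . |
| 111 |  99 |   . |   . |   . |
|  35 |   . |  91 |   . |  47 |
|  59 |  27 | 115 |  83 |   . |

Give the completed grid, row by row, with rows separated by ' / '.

Row 1 must total 355; the given cells sum to 304, so (1,2) = 51.
Using row 5: 59 + 27 + 115 + 83 + ? → (5,5) = 355 − 284 = 71.
Column 1 must total 355; the given cells sum to 268, so (2,1) = 87.
Column 2 must total 355; the given cells sum to 252, so (4,2) = 103.
Row 4 must total 355; the given cells sum to 276, so (4,4) = 79.
From main diagonal, 355 − (63 + 75 + 79 + 71) gives (3,3) = 67.
Anti-diagonal must total 355; the given cells sum to 324, so (2,4) = 31.
The remaining cell in column 3 is (2,3) = 355 − 312 = 43.
Column 4 must total 355; the given cells sum to 300, so (3,4) = 55.
From row 2, 355 − (87 + 75 + 43 + 31) gives (2,5) = 119.
Row 3: 111 + 99 + 67 + 55 + ? = 355, so (3,5) = 23.

63 51 39 107 95 / 87 75 43 31 119 / 111 99 67 55 23 / 35 103 91 79 47 / 59 27 115 83 71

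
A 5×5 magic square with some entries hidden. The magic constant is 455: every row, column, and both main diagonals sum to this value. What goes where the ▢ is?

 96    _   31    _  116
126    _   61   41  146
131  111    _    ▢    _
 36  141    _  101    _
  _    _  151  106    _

71

Row 2 must total 455; the given cells sum to 374, so (2,2) = 81.
Column 1 must total 455; the given cells sum to 389, so (5,1) = 66.
Anti-diagonal needs 455; the known cells sum to 364, so (3,3) = 91.
Column 3 must total 455; the given cells sum to 334, so (4,3) = 121.
Using main diagonal: 96 + 81 + 91 + 101 + ? → (5,5) = 455 − 369 = 86.
The remaining cell in row 4 is (4,5) = 455 − 399 = 56.
Row 5 needs 455; the known cells sum to 409, so (5,2) = 46.
Column 2 must total 455; the given cells sum to 379, so (1,2) = 76.
The remaining cell in column 5 is (3,5) = 455 − 404 = 51.
Row 1: 96 + 76 + 31 + 116 + ? = 455, so (1,4) = 136.
Row 3: 131 + 111 + 91 + 51 + ? = 455, so (3,4) = 71.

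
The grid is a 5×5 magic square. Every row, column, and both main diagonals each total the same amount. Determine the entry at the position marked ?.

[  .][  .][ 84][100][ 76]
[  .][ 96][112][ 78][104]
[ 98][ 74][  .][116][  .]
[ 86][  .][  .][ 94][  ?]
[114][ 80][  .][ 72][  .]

Column 4 is complete and sums to 460; that is the magic constant.
Row 2: 96 + 112 + 78 + 104 + ? = 460, so (2,1) = 70.
Column 1 needs 460; the known cells sum to 368, so (1,1) = 92.
Row 1 needs 460; the known cells sum to 352, so (1,2) = 108.
Column 2 must total 460; the given cells sum to 358, so (4,2) = 102.
From anti-diagonal, 460 − (76 + 78 + 102 + 114) gives (3,3) = 90.
Row 3 needs 460; the known cells sum to 378, so (3,5) = 82.
Main diagonal: 92 + 96 + 90 + 94 + ? = 460, so (5,5) = 88.
Row 5: 114 + 80 + 72 + 88 + ? = 460, so (5,3) = 106.
Column 3 needs 460; the known cells sum to 392, so (4,3) = 68.
From column 5, 460 − (76 + 104 + 82 + 88) gives (4,5) = 110.

110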